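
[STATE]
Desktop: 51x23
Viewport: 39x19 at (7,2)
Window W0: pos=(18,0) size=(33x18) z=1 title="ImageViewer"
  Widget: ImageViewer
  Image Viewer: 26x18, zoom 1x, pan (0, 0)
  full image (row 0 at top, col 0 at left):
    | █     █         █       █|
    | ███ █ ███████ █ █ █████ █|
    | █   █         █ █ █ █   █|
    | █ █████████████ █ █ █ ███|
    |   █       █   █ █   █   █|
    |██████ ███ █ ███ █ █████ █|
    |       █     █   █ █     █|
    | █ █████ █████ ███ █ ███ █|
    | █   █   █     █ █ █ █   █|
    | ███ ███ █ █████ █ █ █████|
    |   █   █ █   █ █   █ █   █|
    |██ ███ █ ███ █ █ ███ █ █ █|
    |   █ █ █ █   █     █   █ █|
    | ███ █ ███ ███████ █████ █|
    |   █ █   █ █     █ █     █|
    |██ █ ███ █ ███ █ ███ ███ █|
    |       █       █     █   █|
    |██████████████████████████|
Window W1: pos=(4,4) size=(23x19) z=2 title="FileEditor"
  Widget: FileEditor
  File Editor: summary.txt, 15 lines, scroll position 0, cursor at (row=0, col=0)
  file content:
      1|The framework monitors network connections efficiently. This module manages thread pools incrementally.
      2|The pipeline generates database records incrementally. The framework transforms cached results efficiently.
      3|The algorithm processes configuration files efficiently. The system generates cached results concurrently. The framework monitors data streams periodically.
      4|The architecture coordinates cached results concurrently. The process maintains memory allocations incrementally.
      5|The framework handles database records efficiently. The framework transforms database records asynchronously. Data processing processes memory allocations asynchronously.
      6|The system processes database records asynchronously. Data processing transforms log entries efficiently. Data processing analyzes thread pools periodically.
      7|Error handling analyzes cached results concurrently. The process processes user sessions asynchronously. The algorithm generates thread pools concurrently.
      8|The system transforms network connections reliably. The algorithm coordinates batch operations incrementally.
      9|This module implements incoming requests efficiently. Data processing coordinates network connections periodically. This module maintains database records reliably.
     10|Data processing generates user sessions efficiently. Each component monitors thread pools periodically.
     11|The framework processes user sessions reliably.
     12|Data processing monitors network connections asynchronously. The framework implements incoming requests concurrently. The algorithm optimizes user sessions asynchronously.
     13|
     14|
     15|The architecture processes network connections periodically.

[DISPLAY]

           ┠───────────────────────────
           ┃ █     █         █       █ 
━━━━━━━━━━━━━━━━━━━┓██████ █ █ █████ █ 
ileEditor          ┃       █ █ █ █   █ 
───────────────────┨████████ █ █ █ ███ 
e framework monito▲┃   █   █ █   █   █ 
e pipeline generat█┃██ █ ███ █ █████ █ 
e algorithm proces░┃     █   █ █     █ 
e architecture coo░┃ █████ ███ █ ███ █ 
e framework handle░┃ █     █ █ █ █   █ 
e system processes░┃ █ █████ █ █ █████ 
ror handling analy░┃ █   █ █   █ █   █ 
e system transform░┃ ███ █ █ ███ █ █ █ 
is module implemen░┃ █   █     █   █ █ 
ta processing gene░┃██ ███████ █████ █ 
e framework proces░┃━━━━━━━━━━━━━━━━━━━
ta processing moni░┃                   
                  ░┃                   
                  ░┃                   


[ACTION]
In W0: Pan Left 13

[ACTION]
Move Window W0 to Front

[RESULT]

           ┠───────────────────────────
           ┃ █     █         █       █ 
━━━━━━━━━━━┃ ███ █ ███████ █ █ █████ █ 
ileEditor  ┃ █   █         █ █ █ █   █ 
───────────┃ █ █████████████ █ █ █ ███ 
e framework┃   █       █   █ █   █   █ 
e pipeline ┃██████ ███ █ ███ █ █████ █ 
e algorithm┃       █     █   █ █     █ 
e architect┃ █ █████ █████ ███ █ ███ █ 
e framework┃ █   █   █     █ █ █ █   █ 
e system pr┃ ███ ███ █ █████ █ █ █████ 
ror handlin┃   █   █ █   █ █   █ █   █ 
e system tr┃██ ███ █ ███ █ █ ███ █ █ █ 
is module i┃   █ █ █ █   █     █   █ █ 
ta processi┃ ███ █ ███ ███████ █████ █ 
e framework┗━━━━━━━━━━━━━━━━━━━━━━━━━━━
ta processing moni░┃                   
                  ░┃                   
                  ░┃                   


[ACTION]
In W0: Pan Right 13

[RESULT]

           ┠───────────────────────────
           ┃    █       █              
━━━━━━━━━━━┃█ █ █ █████ █              
ileEditor  ┃  █ █ █ █   █              
───────────┃███ █ █ █ ███              
e framework┃  █ █   █   █              
e pipeline ┃███ █ █████ █              
e algorithm┃█   █ █     █              
e architect┃█ ███ █ ███ █              
e framework┃  █ █ █ █   █              
e system pr┃███ █ █ █████              
ror handlin┃█ █   █ █   █              
e system tr┃█ █ ███ █ █ █              
is module i┃█     █   █ █              
ta processi┃█████ █████ █              
e framework┗━━━━━━━━━━━━━━━━━━━━━━━━━━━
ta processing moni░┃                   
                  ░┃                   
                  ░┃                   


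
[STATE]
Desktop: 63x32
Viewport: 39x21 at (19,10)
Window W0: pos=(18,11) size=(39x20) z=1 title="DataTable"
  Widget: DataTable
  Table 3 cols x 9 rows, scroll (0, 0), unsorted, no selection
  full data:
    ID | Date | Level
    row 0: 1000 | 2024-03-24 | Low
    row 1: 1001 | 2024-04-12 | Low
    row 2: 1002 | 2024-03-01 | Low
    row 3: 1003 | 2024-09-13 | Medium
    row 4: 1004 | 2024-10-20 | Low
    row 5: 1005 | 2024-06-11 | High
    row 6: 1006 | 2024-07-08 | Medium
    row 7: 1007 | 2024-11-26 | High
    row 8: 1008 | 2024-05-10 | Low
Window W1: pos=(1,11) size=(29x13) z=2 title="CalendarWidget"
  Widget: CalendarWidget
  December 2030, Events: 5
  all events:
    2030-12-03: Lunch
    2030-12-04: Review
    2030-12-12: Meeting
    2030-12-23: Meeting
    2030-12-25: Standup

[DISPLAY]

                                       
━━━━━━━━━━┓━━━━━━━━━━━━━━━━━━━━━━━━━━┓ 
          ┃                          ┃ 
──────────┨──────────────────────────┨ 
030       ┃    │Level                ┃ 
 Su       ┃────┼──────               ┃ 
  1       ┃3-24│Low                  ┃ 
 7  8     ┃4-12│Low                  ┃ 
4 15      ┃3-01│Low                  ┃ 
 22       ┃9-13│Medium               ┃ 
28 29     ┃0-20│Low                  ┃ 
          ┃6-11│High                 ┃ 
          ┃7-08│Medium               ┃ 
━━━━━━━━━━┛1-26│High                 ┃ 
1008│2024-05-10│Low                  ┃ 
                                     ┃ 
                                     ┃ 
                                     ┃ 
                                     ┃ 
                                     ┃ 
━━━━━━━━━━━━━━━━━━━━━━━━━━━━━━━━━━━━━┛ 


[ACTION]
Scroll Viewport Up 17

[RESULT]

                                       
                                       
                                       
                                       
                                       
                                       
                                       
                                       
                                       
                                       
                                       
━━━━━━━━━━┓━━━━━━━━━━━━━━━━━━━━━━━━━━┓ 
          ┃                          ┃ 
──────────┨──────────────────────────┨ 
030       ┃    │Level                ┃ 
 Su       ┃────┼──────               ┃ 
  1       ┃3-24│Low                  ┃ 
 7  8     ┃4-12│Low                  ┃ 
4 15      ┃3-01│Low                  ┃ 
 22       ┃9-13│Medium               ┃ 
28 29     ┃0-20│Low                  ┃ 


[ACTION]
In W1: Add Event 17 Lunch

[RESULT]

                                       
                                       
                                       
                                       
                                       
                                       
                                       
                                       
                                       
                                       
                                       
━━━━━━━━━━┓━━━━━━━━━━━━━━━━━━━━━━━━━━┓ 
          ┃                          ┃ 
──────────┨──────────────────────────┨ 
030       ┃    │Level                ┃ 
 Su       ┃────┼──────               ┃ 
  1       ┃3-24│Low                  ┃ 
 7  8     ┃4-12│Low                  ┃ 
4 15      ┃3-01│Low                  ┃ 
1 22      ┃9-13│Medium               ┃ 
28 29     ┃0-20│Low                  ┃ 


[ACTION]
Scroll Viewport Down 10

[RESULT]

                                       
━━━━━━━━━━┓━━━━━━━━━━━━━━━━━━━━━━━━━━┓ 
          ┃                          ┃ 
──────────┨──────────────────────────┨ 
030       ┃    │Level                ┃ 
 Su       ┃────┼──────               ┃ 
  1       ┃3-24│Low                  ┃ 
 7  8     ┃4-12│Low                  ┃ 
4 15      ┃3-01│Low                  ┃ 
1 22      ┃9-13│Medium               ┃ 
28 29     ┃0-20│Low                  ┃ 
          ┃6-11│High                 ┃ 
          ┃7-08│Medium               ┃ 
━━━━━━━━━━┛1-26│High                 ┃ 
1008│2024-05-10│Low                  ┃ 
                                     ┃ 
                                     ┃ 
                                     ┃ 
                                     ┃ 
                                     ┃ 
━━━━━━━━━━━━━━━━━━━━━━━━━━━━━━━━━━━━━┛ 


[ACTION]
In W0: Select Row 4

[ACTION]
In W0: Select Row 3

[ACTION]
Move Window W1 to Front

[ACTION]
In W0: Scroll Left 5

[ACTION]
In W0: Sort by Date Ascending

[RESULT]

                                       
━━━━━━━━━━┓━━━━━━━━━━━━━━━━━━━━━━━━━━┓ 
          ┃                          ┃ 
──────────┨──────────────────────────┨ 
030       ┃   ▲│Level                ┃ 
 Su       ┃────┼──────               ┃ 
  1       ┃3-01│Low                  ┃ 
 7  8     ┃3-24│Low                  ┃ 
4 15      ┃4-12│Low                  ┃ 
1 22      ┃5-10│Low                  ┃ 
28 29     ┃6-11│High                 ┃ 
          ┃7-08│Medium               ┃ 
          ┃9-13│Medium               ┃ 
━━━━━━━━━━┛0-20│Low                  ┃ 
1007│2024-11-26│High                 ┃ 
                                     ┃ 
                                     ┃ 
                                     ┃ 
                                     ┃ 
                                     ┃ 
━━━━━━━━━━━━━━━━━━━━━━━━━━━━━━━━━━━━━┛ 


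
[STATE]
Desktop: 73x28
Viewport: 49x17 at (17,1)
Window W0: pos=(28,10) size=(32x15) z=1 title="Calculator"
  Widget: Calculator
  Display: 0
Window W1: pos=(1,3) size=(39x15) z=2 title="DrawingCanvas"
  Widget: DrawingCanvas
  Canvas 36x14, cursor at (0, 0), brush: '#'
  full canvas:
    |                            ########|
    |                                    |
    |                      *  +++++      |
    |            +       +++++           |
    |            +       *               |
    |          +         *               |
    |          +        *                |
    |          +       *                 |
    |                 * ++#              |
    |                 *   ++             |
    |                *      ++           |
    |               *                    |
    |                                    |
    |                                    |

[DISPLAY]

                                                 
                                                 
━━━━━━━━━━━━━━━━━━━━━━┓                          
                      ┃                          
──────────────────────┨                          
             ######## ┃                          
                      ┃                          
       *  +++++       ┃                          
     +++++            ┃                          
     *                ┃━━━━━━━━━━━━━━━━━━━┓      
     *                ┃                   ┃      
    *                 ┃───────────────────┨      
   *                  ┃                  0┃      
  * ++#               ┃─┬───┐             ┃      
  *   ++              ┃ │ ÷ │             ┃      
 *      ++            ┃─┼───┤             ┃      
━━━━━━━━━━━━━━━━━━━━━━┛ │ × │             ┃      


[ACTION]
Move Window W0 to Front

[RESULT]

                                                 
                                                 
━━━━━━━━━━━━━━━━━━━━━━┓                          
                      ┃                          
──────────────────────┨                          
             ######## ┃                          
                      ┃                          
       *  +++++       ┃                          
     +++++            ┃                          
     *     ┏━━━━━━━━━━━━━━━━━━━━━━━━━━━━━━┓      
     *     ┃ Calculator                   ┃      
    *      ┠──────────────────────────────┨      
   *       ┃                             0┃      
  * ++#    ┃┌───┬───┬───┬───┐             ┃      
  *   ++   ┃│ 7 │ 8 │ 9 │ ÷ │             ┃      
 *      ++ ┃├───┼───┼───┼───┤             ┃      
━━━━━━━━━━━┃│ 4 │ 5 │ 6 │ × │             ┃      


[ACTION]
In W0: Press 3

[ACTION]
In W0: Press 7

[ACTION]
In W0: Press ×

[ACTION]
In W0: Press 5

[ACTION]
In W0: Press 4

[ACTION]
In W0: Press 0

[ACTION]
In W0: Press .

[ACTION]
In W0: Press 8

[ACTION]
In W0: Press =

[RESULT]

                                                 
                                                 
━━━━━━━━━━━━━━━━━━━━━━┓                          
                      ┃                          
──────────────────────┨                          
             ######## ┃                          
                      ┃                          
       *  +++++       ┃                          
     +++++            ┃                          
     *     ┏━━━━━━━━━━━━━━━━━━━━━━━━━━━━━━┓      
     *     ┃ Calculator                   ┃      
    *      ┠──────────────────────────────┨      
   *       ┃                       20009.6┃      
  * ++#    ┃┌───┬───┬───┬───┐             ┃      
  *   ++   ┃│ 7 │ 8 │ 9 │ ÷ │             ┃      
 *      ++ ┃├───┼───┼───┼───┤             ┃      
━━━━━━━━━━━┃│ 4 │ 5 │ 6 │ × │             ┃      


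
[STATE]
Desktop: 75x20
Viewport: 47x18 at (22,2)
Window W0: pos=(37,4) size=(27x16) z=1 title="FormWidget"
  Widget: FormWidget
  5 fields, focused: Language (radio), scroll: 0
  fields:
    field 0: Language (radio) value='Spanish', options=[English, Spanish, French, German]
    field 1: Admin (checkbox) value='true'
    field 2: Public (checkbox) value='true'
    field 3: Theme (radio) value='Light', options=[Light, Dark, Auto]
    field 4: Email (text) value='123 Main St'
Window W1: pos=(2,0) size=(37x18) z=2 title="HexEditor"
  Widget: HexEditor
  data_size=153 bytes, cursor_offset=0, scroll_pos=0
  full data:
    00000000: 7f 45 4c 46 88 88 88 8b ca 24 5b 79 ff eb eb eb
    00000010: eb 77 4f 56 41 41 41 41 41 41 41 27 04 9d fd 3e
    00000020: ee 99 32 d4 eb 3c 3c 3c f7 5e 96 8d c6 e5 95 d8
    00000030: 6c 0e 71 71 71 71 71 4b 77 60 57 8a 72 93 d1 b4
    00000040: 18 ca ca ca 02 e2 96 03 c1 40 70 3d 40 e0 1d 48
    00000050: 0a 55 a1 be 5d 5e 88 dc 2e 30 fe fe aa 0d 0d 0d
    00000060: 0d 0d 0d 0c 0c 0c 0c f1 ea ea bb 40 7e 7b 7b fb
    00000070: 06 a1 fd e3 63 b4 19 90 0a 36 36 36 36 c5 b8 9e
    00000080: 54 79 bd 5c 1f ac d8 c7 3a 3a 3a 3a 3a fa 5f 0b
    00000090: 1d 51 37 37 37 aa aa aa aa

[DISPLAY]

────────────────┨                              
46 88 88 88 8b  ┃                              
56 41 41 41 41  ┃━━━━━━━━━━━━━━━━━━━━━━━━┓     
d4 eb 3c 3c 3c  ┃FormWidget              ┃     
71 71 71 71 4b  ┃────────────────────────┨     
ca 02 e2 96 03  ┃ Language:   ( ) English┃     
be 5d 5e 88 dc  ┃ Admin:      [x]        ┃     
0c 0c 0c 0c f1  ┃ Public:     [x]        ┃     
e3 63 b4 19 90  ┃ Theme:      (●) Light  ┃     
5c 1f ac d8 c7  ┃ Email:      [123 Main ]┃     
37 37 aa aa aa  ┃                        ┃     
                ┃                        ┃     
                ┃                        ┃     
                ┃                        ┃     
                ┃                        ┃     
━━━━━━━━━━━━━━━━┛                        ┃     
               ┃                         ┃     
               ┗━━━━━━━━━━━━━━━━━━━━━━━━━┛     


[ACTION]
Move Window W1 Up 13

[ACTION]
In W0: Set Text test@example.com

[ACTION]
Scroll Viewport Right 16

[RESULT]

──────────┨                                    
88 88 8b  ┃                                    
41 41 41  ┃━━━━━━━━━━━━━━━━━━━━━━━━┓           
3c 3c 3c  ┃FormWidget              ┃           
71 71 4b  ┃────────────────────────┨           
e2 96 03  ┃ Language:   ( ) English┃           
5e 88 dc  ┃ Admin:      [x]        ┃           
0c 0c f1  ┃ Public:     [x]        ┃           
b4 19 90  ┃ Theme:      (●) Light  ┃           
ac d8 c7  ┃ Email:      [123 Main ]┃           
aa aa aa  ┃                        ┃           
          ┃                        ┃           
          ┃                        ┃           
          ┃                        ┃           
          ┃                        ┃           
━━━━━━━━━━┛                        ┃           
         ┃                         ┃           
         ┗━━━━━━━━━━━━━━━━━━━━━━━━━┛           


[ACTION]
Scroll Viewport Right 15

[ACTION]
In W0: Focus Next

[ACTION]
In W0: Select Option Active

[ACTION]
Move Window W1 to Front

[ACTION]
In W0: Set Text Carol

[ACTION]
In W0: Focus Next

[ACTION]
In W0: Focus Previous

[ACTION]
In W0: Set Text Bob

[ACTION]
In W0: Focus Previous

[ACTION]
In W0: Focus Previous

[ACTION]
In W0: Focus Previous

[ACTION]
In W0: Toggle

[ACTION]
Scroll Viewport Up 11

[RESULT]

━━━━━━━━━━┓                                    
          ┃                                    
──────────┨                                    
88 88 8b  ┃                                    
41 41 41  ┃━━━━━━━━━━━━━━━━━━━━━━━━┓           
3c 3c 3c  ┃FormWidget              ┃           
71 71 4b  ┃────────────────────────┨           
e2 96 03  ┃ Language:   ( ) English┃           
5e 88 dc  ┃ Admin:      [x]        ┃           
0c 0c f1  ┃ Public:     [x]        ┃           
b4 19 90  ┃ Theme:      (●) Light  ┃           
ac d8 c7  ┃ Email:      [123 Main ]┃           
aa aa aa  ┃                        ┃           
          ┃                        ┃           
          ┃                        ┃           
          ┃                        ┃           
          ┃                        ┃           
━━━━━━━━━━┛                        ┃           


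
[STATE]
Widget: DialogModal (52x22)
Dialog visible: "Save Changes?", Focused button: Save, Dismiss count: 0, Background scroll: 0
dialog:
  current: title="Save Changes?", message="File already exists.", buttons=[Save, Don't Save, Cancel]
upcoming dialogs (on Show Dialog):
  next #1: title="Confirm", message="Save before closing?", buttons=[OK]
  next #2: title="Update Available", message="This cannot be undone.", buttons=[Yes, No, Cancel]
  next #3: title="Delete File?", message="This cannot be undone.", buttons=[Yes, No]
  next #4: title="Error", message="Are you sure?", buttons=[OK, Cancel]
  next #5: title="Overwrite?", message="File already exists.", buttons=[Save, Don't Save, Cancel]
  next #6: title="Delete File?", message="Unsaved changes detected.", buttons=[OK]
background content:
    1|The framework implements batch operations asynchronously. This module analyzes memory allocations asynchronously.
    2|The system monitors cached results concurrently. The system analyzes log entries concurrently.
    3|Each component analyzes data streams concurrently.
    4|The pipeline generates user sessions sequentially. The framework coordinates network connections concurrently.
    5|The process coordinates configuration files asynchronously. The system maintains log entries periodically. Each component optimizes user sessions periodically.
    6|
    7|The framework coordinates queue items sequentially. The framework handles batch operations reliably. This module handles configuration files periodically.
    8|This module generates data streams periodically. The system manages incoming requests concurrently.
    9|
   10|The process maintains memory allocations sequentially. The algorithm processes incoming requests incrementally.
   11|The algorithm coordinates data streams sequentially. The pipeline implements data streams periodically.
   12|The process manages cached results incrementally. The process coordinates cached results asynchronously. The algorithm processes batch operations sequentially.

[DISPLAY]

The framework implements batch operations asynchrono
The system monitors cached results concurrently. The
Each component analyzes data streams concurrently.  
The pipeline generates user sessions sequentially. T
The process coordinates configuration files asynchro
                                                    
The framework coordinates queue items sequentially. 
This module generates data streams periodically. The
          ┌──────────────────────────────┐          
The proces│        Save Changes?         │equentiall
The algori│     File already exists.     │uentially.
The proces│ [Save]  Don't Save   Cancel  │ntally. Th
          └──────────────────────────────┘          
                                                    
                                                    
                                                    
                                                    
                                                    
                                                    
                                                    
                                                    
                                                    


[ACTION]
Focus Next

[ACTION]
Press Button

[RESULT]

The framework implements batch operations asynchrono
The system monitors cached results concurrently. The
Each component analyzes data streams concurrently.  
The pipeline generates user sessions sequentially. T
The process coordinates configuration files asynchro
                                                    
The framework coordinates queue items sequentially. 
This module generates data streams periodically. The
                                                    
The process maintains memory allocations sequentiall
The algorithm coordinates data streams sequentially.
The process manages cached results incrementally. Th
                                                    
                                                    
                                                    
                                                    
                                                    
                                                    
                                                    
                                                    
                                                    
                                                    


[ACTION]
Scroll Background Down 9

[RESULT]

The process maintains memory allocations sequentiall
The algorithm coordinates data streams sequentially.
The process manages cached results incrementally. Th
                                                    
                                                    
                                                    
                                                    
                                                    
                                                    
                                                    
                                                    
                                                    
                                                    
                                                    
                                                    
                                                    
                                                    
                                                    
                                                    
                                                    
                                                    
                                                    


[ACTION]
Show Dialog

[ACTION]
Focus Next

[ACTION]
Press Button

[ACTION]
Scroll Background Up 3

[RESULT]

The framework coordinates queue items sequentially. 
This module generates data streams periodically. The
                                                    
The process maintains memory allocations sequentiall
The algorithm coordinates data streams sequentially.
The process manages cached results incrementally. Th
                                                    
                                                    
                                                    
                                                    
                                                    
                                                    
                                                    
                                                    
                                                    
                                                    
                                                    
                                                    
                                                    
                                                    
                                                    
                                                    


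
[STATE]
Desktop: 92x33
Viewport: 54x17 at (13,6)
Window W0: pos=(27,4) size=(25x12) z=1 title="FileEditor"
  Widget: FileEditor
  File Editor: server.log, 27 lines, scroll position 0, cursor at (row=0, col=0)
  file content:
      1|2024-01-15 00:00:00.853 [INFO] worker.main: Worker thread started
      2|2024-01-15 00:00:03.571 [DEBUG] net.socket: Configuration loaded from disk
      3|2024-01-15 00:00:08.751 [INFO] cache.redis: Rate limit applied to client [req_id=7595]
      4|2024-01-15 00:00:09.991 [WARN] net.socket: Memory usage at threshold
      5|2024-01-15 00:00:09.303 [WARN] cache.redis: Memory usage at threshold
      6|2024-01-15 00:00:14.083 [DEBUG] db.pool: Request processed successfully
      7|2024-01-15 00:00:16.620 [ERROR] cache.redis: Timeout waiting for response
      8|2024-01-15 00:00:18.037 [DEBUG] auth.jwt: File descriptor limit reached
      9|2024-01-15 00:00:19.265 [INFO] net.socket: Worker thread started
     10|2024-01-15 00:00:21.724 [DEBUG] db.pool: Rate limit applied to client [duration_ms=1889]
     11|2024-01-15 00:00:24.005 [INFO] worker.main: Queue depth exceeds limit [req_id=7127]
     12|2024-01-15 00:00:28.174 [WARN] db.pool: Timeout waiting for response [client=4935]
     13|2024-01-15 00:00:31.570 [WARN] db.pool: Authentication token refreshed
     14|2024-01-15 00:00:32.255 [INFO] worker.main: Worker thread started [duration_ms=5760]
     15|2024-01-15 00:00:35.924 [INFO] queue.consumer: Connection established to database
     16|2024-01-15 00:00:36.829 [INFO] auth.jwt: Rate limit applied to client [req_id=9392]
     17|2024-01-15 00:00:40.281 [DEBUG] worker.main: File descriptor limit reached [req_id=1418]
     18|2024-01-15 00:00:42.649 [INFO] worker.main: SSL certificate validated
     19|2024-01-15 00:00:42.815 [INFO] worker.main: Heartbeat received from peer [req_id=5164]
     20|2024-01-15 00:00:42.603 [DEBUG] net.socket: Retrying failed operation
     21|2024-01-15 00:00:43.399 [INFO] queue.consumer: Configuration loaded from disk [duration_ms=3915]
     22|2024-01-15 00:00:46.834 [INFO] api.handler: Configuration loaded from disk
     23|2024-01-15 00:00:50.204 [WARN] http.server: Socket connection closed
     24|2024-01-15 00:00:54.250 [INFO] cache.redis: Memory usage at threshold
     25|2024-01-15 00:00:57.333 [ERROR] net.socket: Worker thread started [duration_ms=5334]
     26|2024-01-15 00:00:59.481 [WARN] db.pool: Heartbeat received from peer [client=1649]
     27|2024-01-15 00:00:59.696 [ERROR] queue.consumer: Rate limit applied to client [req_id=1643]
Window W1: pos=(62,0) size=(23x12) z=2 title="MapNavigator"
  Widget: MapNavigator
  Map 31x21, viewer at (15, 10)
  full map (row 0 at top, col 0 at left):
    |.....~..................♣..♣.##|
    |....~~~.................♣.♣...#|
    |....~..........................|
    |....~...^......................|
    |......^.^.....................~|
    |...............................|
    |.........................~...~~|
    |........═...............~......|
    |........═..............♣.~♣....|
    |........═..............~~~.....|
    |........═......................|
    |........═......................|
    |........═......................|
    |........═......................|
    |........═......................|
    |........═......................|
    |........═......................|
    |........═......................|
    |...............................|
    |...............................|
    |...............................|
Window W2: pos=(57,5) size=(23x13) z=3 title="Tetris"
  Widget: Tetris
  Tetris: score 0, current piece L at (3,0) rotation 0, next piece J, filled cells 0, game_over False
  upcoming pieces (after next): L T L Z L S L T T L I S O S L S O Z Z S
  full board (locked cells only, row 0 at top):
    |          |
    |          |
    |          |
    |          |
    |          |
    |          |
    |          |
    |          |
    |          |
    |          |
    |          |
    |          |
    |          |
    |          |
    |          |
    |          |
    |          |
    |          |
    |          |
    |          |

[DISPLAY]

              ┠───────────────────────┨     ┃ Tetris  
              ┃█024-01-15 00:00:00.85▲┃     ┠─────────
              ┃2024-01-15 00:00:03.57█┃     ┃         
              ┃2024-01-15 00:00:08.75░┃     ┃         
              ┃2024-01-15 00:00:09.99░┃     ┃         
              ┃2024-01-15 00:00:09.30░┃     ┃         
              ┃2024-01-15 00:00:14.08░┃     ┃         
              ┃2024-01-15 00:00:16.62░┃     ┃         
              ┃2024-01-15 00:00:18.03▼┃     ┃         
              ┗━━━━━━━━━━━━━━━━━━━━━━━┛     ┃         
                                            ┃         
                                            ┗━━━━━━━━━
                                                      
                                                      
                                                      
                                                      
                                                      


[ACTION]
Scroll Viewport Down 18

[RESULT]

                                            ┃         
                                            ┗━━━━━━━━━
                                                      
                                                      
                                                      
                                                      
                                                      
                                                      
                                                      
                                                      
                                                      
                                                      
                                                      
                                                      
                                                      
                                                      
                                                      


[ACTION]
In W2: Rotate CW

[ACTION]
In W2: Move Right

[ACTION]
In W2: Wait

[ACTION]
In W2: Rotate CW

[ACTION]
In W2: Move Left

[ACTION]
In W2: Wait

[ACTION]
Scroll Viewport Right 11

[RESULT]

                                 ┃          │         
                                 ┗━━━━━━━━━━━━━━━━━━━━
                                                      
                                                      
                                                      
                                                      
                                                      
                                                      
                                                      
                                                      
                                                      
                                                      
                                                      
                                                      
                                                      
                                                      
                                                      


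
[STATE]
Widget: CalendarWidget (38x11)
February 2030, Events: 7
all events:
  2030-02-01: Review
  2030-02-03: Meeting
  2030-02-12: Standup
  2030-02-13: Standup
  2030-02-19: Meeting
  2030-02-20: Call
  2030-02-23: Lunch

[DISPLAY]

            February 2030             
Mo Tu We Th Fr Sa Su                  
             1*  2  3*                
 4  5  6  7  8  9 10                  
11 12* 13* 14 15 16 17                
18 19* 20* 21 22 23* 24               
25 26 27 28                           
                                      
                                      
                                      
                                      


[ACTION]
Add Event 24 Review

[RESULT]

            February 2030             
Mo Tu We Th Fr Sa Su                  
             1*  2  3*                
 4  5  6  7  8  9 10                  
11 12* 13* 14 15 16 17                
18 19* 20* 21 22 23* 24*              
25 26 27 28                           
                                      
                                      
                                      
                                      


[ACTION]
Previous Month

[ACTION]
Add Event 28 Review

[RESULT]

             January 2030             
Mo Tu We Th Fr Sa Su                  
    1  2  3  4  5  6                  
 7  8  9 10 11 12 13                  
14 15 16 17 18 19 20                  
21 22 23 24 25 26 27                  
28* 29 30 31                          
                                      
                                      
                                      
                                      


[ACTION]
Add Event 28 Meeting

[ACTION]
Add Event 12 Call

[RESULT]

             January 2030             
Mo Tu We Th Fr Sa Su                  
    1  2  3  4  5  6                  
 7  8  9 10 11 12* 13                 
14 15 16 17 18 19 20                  
21 22 23 24 25 26 27                  
28* 29 30 31                          
                                      
                                      
                                      
                                      


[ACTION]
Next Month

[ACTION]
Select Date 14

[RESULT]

            February 2030             
Mo Tu We Th Fr Sa Su                  
             1*  2  3*                
 4  5  6  7  8  9 10                  
11 12* 13* [14] 15 16 17              
18 19* 20* 21 22 23* 24*              
25 26 27 28                           
                                      
                                      
                                      
                                      
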